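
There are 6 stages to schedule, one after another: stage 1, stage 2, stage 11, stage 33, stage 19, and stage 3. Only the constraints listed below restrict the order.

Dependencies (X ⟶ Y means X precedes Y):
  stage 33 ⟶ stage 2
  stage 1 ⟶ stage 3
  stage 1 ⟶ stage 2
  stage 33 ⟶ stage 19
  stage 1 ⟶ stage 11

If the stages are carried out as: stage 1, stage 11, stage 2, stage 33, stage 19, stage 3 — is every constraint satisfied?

No

Here stage 33 comes after stage 2.
That contradicts the constraint that stage 33 must precede stage 2.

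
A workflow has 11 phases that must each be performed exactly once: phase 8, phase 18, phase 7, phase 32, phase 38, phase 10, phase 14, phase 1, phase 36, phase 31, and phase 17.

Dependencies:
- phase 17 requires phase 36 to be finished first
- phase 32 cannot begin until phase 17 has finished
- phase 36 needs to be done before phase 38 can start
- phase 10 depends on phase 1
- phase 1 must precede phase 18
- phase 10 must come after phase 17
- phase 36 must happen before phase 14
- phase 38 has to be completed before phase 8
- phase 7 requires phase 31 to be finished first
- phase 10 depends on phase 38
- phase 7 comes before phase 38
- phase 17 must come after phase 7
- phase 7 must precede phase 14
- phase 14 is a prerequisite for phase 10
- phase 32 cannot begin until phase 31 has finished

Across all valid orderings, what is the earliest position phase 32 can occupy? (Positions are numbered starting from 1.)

5

Every phase that must precede phase 32 has to come before it. Tracing all chains that end at phase 32, those phases are: phase 7, phase 36, phase 31, phase 17 — 4 in total.
So at minimum 4 phases come before phase 32, putting phase 32 no earlier than position 5. That position is achievable by scheduling exactly those predecessors first.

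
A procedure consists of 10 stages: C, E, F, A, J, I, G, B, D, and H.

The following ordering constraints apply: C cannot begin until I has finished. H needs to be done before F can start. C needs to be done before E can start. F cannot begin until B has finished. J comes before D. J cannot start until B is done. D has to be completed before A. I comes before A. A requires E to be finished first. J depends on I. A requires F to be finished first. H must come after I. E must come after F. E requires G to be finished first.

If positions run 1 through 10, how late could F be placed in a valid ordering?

Every stage that must follow F has to come after it. Tracing all chains starting from F, those stages are: E, A — 2 in total.
So at least 2 stages follow F, putting F no later than position 8. That position is achievable by scheduling everything else first.

8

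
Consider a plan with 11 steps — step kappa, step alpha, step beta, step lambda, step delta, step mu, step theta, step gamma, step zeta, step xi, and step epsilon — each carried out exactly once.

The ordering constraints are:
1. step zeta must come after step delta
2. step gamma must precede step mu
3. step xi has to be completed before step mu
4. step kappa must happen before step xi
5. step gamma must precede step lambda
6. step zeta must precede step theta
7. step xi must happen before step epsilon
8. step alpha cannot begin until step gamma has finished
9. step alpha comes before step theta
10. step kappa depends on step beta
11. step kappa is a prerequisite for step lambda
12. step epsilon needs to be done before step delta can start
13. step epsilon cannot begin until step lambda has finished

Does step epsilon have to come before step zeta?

Chaining the stated constraints: step epsilon → step delta → step zeta.
So step epsilon must precede step zeta in any valid ordering.

Yes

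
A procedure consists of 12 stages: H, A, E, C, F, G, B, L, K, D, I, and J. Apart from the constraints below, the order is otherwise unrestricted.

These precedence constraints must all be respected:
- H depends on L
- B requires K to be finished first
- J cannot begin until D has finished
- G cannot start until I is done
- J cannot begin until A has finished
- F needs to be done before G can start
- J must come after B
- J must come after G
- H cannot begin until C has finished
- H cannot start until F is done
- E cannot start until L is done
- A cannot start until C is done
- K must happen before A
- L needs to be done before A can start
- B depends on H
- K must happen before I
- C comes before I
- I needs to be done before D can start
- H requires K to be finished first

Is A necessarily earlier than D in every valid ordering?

Nothing in the constraints links A and D; they are unordered relative to each other.
So A can come before D or after — it is not forced.

No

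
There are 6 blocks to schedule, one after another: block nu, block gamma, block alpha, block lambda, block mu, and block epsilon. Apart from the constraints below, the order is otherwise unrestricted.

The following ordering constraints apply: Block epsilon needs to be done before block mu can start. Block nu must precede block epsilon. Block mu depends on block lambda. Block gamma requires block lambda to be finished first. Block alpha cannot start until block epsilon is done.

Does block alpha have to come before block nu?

In fact the dependencies run the other way: block nu → block epsilon → block alpha.
So block alpha never precedes block nu.

No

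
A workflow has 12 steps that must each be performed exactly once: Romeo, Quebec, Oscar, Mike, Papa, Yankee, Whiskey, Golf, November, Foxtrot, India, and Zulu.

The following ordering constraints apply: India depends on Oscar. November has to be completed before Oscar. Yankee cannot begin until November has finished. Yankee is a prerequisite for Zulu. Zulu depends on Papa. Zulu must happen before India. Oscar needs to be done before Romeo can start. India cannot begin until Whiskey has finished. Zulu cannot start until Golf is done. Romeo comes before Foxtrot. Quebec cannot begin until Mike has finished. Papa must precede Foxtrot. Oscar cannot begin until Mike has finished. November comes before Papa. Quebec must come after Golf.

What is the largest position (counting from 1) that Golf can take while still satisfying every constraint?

9

Following every chain forward from Golf, the steps that must come later are Quebec, India, Zulu — 3 of them.
With 3 mandatory successors out of 12 steps total, the latest slot for Golf is 12−3 = 9, and it's reachable by doing all non-successors before Golf.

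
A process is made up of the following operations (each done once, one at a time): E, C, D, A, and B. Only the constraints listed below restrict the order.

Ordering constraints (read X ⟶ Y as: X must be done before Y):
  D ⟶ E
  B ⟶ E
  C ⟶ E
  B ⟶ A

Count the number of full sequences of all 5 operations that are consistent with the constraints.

18

The operations with no prerequisites are C, D, B; any of them can be placed first.
Systematically extending each partial ordering one operation at a time and counting, there are 18 complete orderings.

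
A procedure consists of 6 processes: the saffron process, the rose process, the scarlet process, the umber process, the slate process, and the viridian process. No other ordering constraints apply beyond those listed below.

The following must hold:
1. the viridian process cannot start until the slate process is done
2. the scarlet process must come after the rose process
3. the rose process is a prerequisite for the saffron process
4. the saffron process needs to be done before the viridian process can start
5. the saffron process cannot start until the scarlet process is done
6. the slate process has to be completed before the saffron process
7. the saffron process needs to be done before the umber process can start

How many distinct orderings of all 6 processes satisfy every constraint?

2 processes have no prerequisites (the rose process, the slate process), so any of them could come first.
Enumerating by repeatedly choosing an available process (one whose prerequisites are all placed) gives 6 distinct complete orderings.

6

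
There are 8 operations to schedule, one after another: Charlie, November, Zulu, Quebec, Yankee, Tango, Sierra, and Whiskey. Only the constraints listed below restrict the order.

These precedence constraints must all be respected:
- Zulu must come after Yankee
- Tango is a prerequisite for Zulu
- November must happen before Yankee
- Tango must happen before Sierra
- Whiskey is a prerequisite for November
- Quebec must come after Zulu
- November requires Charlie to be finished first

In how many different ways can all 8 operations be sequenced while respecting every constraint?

The operations with no prerequisites are Charlie, Tango, Whiskey; any of them can be placed first.
Systematically extending each partial ordering one operation at a time and counting, there are 50 complete orderings.

50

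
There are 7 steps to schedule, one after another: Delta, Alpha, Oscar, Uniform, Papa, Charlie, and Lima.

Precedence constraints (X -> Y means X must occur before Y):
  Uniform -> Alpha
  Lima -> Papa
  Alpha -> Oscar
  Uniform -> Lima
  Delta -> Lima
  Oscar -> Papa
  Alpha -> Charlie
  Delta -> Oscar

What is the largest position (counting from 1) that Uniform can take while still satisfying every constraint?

2

Every step that must follow Uniform has to come after it. Tracing all chains starting from Uniform, those steps are: Alpha, Oscar, Papa, Charlie, Lima — 5 in total.
So at least 5 steps follow Uniform, putting Uniform no later than position 2. That position is achievable by scheduling everything else first.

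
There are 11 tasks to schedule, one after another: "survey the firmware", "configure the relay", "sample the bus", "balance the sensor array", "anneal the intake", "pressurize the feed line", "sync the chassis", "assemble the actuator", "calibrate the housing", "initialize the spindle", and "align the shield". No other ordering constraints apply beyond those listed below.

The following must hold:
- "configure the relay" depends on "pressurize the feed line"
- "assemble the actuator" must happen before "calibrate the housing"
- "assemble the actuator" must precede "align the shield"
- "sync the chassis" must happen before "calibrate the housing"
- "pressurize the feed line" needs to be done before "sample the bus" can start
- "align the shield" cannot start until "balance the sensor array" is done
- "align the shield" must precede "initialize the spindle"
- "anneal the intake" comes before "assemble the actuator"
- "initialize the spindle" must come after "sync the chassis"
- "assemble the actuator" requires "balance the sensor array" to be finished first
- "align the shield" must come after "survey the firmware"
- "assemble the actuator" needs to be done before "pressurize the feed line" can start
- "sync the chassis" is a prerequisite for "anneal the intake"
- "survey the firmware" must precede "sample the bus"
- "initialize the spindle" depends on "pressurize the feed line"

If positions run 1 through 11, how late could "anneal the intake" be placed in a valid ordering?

Every task that must follow "anneal the intake" has to come after it. Tracing all chains starting from "anneal the intake", those tasks are: "configure the relay", "sample the bus", "pressurize the feed line", "assemble the actuator", "calibrate the housing", "initialize the spindle", "align the shield" — 7 in total.
With 7 mandatory successors out of 11 tasks total, the latest slot for "anneal the intake" is 11−7 = 4, and it's reachable by doing all non-successors before "anneal the intake".

4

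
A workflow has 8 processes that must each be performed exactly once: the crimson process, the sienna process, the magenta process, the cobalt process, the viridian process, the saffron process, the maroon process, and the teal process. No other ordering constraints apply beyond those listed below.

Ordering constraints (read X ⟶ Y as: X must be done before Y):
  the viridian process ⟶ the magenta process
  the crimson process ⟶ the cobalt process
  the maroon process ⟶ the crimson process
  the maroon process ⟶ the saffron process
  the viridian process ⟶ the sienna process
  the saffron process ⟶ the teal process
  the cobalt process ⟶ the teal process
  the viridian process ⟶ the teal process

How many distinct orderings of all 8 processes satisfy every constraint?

The processes with no prerequisites are the viridian process, the maroon process; any of them can be placed first.
Counting all ways to extend the partial order to a total order gives 330.

330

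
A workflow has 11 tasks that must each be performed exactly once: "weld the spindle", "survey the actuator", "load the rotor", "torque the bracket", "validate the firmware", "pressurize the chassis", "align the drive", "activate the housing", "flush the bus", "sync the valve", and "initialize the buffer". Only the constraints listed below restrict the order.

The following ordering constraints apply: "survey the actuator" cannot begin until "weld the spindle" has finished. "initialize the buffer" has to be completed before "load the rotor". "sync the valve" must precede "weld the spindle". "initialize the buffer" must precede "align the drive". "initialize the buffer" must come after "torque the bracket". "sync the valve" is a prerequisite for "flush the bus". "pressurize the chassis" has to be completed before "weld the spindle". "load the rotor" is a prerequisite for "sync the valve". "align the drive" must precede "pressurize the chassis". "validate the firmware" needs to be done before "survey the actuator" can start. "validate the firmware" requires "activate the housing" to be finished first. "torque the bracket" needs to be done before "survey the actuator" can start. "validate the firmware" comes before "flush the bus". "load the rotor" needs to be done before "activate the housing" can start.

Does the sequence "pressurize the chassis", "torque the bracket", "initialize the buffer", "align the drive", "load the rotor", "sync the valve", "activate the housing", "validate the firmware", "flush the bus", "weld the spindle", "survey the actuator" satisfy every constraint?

No

In the proposed order, "pressurize the chassis" appears before "align the drive".
Since "align the drive" is required before "pressurize the chassis", the ordering is invalid.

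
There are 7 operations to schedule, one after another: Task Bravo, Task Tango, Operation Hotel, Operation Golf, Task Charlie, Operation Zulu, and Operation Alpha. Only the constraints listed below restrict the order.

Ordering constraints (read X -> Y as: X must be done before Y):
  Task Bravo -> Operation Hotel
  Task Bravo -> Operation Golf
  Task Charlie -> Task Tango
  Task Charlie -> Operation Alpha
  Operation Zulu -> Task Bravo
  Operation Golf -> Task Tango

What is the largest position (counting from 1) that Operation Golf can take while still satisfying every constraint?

The only operation forced after Operation Golf (directly or by a chain) is Task Tango.
So at least 1 operation follows Operation Golf, putting Operation Golf no later than position 6. That position is achievable by scheduling everything else first.

6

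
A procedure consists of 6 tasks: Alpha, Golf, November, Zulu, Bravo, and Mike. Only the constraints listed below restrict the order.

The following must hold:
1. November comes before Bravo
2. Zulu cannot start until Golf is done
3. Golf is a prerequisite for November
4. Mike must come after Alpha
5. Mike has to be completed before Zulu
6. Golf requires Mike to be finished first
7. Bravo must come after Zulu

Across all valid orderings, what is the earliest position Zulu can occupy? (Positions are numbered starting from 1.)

4

Every task that must precede Zulu has to come before it. Tracing all chains that end at Zulu, those tasks are: Alpha, Golf, Mike — 3 in total.
With 3 mandatory predecessors, the earliest Zulu can sit is position 3+1 = 4, and placing just those 3 first achieves it.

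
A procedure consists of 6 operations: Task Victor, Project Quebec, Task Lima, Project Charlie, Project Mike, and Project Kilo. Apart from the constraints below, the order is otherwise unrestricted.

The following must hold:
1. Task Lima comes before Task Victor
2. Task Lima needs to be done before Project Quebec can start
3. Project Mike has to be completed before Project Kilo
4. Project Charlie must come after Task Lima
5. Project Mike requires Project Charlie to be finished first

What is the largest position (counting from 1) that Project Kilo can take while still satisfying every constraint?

6

Nothing depends on Project Kilo, so it can be the final operation, position 6.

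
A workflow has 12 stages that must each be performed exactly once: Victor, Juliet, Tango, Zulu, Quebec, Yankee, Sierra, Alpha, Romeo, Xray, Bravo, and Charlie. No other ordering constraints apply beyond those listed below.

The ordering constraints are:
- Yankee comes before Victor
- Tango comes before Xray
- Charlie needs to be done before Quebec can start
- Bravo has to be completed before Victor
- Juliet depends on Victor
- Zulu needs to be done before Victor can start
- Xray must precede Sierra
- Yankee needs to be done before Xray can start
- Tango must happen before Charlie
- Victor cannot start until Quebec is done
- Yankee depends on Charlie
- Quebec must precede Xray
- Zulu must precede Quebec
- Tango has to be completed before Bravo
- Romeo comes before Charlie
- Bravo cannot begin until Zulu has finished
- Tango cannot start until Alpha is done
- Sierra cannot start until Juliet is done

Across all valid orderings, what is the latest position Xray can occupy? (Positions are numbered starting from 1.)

11

Following the constraints forward from Xray, its only required successor is Sierra.
So at least 1 stage follows Xray, putting Xray no later than position 11. That position is achievable by scheduling everything else first.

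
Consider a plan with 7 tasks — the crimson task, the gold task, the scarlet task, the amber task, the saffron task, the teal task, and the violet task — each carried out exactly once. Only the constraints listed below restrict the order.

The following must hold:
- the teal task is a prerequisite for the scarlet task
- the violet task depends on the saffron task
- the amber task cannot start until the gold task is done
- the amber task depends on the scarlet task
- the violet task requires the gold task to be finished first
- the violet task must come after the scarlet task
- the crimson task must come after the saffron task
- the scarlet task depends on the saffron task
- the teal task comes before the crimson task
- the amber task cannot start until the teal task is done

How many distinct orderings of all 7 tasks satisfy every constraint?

3 tasks have no prerequisites (the gold task, the saffron task, the teal task), so any of them could come first.
Enumerating by repeatedly choosing an available task (one whose prerequisites are all placed) gives 72 distinct complete orderings.

72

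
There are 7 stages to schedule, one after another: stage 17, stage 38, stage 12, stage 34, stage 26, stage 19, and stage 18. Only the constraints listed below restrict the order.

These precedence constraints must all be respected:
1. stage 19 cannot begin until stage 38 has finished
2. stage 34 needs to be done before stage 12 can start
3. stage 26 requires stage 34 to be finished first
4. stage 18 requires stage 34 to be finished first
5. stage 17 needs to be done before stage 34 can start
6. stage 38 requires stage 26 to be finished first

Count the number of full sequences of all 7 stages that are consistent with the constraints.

20

Only stage 17 has no prerequisites, so it must go first.
Enumerating by repeatedly choosing an available stage (one whose prerequisites are all placed) gives 20 distinct complete orderings.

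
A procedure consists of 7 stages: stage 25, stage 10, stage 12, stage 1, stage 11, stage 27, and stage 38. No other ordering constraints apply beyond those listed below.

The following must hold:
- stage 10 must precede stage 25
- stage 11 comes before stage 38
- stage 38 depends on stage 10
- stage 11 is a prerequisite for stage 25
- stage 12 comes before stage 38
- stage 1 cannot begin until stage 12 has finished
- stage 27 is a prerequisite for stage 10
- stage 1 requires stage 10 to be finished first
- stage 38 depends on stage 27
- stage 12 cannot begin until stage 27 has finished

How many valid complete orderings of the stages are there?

58

The stages with no prerequisites are stage 11, stage 27; any of them can be placed first.
Enumerating by repeatedly choosing an available stage (one whose prerequisites are all placed) gives 58 distinct complete orderings.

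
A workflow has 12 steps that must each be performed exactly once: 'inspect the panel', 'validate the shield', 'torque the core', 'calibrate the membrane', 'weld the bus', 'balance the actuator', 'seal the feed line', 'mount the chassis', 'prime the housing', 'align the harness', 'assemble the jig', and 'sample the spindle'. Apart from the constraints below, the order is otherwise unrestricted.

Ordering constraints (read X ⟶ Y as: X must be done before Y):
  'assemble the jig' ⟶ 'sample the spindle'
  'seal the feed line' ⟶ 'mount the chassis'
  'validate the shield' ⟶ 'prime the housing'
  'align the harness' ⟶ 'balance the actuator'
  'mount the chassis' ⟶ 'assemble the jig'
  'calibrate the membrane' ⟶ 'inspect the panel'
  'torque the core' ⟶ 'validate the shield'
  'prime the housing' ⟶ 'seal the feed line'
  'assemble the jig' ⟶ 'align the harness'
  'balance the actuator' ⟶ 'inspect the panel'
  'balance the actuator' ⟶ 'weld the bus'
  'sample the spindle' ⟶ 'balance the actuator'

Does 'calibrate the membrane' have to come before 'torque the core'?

No

Nothing in the constraints links 'calibrate the membrane' and 'torque the core'; they are unordered relative to each other.
A valid ordering placing 'torque the core' before 'calibrate the membrane' exists, so the answer is no.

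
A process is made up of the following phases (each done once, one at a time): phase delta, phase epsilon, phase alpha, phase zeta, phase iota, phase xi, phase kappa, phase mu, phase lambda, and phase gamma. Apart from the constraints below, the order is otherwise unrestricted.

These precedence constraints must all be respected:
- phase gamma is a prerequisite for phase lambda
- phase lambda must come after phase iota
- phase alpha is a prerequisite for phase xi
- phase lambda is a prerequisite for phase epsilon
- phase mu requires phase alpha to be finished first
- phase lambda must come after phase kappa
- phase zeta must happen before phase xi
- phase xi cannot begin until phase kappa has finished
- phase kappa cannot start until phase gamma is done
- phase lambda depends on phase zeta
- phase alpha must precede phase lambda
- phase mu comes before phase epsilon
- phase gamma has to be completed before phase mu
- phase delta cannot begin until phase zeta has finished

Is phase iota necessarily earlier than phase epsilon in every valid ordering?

Tracing the constraints gives a chain: phase iota → phase lambda → phase epsilon.
That forces phase iota before phase epsilon in every valid schedule.

Yes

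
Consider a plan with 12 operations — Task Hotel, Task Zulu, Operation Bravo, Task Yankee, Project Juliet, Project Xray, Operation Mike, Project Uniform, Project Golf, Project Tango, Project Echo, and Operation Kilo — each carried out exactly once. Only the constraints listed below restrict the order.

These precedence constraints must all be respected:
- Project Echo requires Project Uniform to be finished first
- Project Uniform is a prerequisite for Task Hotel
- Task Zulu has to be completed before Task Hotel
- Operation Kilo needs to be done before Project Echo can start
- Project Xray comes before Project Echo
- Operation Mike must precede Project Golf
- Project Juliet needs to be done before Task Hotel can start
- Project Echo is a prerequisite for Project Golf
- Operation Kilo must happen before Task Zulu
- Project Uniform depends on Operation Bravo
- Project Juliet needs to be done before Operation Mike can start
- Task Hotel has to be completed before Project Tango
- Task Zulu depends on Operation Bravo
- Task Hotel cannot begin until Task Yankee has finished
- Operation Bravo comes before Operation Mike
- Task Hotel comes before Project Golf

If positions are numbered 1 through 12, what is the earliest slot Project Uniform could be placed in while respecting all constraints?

2

The only operation forced before Project Uniform (directly or transitively) is Operation Bravo.
With 1 mandatory predecessor, the earliest Project Uniform can sit is position 1+1 = 2, and placing just that one first achieves it.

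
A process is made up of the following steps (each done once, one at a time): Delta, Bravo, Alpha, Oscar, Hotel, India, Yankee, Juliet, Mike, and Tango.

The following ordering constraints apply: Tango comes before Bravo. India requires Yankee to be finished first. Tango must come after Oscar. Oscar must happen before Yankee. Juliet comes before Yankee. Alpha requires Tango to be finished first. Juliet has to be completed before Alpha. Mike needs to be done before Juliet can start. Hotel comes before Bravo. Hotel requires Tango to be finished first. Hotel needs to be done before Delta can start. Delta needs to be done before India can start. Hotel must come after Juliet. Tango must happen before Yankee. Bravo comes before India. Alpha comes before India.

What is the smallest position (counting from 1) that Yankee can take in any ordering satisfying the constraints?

5

Every step that must precede Yankee has to come before it. Tracing all chains that end at Yankee, those steps are: Oscar, Juliet, Mike, Tango — 4 in total.
With 4 mandatory predecessors, the earliest Yankee can sit is position 4+1 = 5, and placing just those 4 first achieves it.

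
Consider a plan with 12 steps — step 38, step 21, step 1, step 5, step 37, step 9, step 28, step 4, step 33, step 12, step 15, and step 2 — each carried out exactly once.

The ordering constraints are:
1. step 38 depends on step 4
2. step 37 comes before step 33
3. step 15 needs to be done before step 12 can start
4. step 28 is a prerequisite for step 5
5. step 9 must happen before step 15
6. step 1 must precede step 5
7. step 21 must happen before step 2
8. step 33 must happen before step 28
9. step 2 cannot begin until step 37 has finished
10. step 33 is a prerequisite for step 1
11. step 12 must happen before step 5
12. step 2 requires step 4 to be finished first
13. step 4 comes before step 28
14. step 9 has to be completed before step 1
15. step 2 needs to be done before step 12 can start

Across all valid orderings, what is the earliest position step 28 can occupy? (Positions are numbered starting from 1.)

4

The steps that are forced before step 28, directly or transitively, are step 37, step 4, step 33. That's 3 steps.
With 3 mandatory predecessors, the earliest step 28 can sit is position 3+1 = 4, and placing just those 3 first achieves it.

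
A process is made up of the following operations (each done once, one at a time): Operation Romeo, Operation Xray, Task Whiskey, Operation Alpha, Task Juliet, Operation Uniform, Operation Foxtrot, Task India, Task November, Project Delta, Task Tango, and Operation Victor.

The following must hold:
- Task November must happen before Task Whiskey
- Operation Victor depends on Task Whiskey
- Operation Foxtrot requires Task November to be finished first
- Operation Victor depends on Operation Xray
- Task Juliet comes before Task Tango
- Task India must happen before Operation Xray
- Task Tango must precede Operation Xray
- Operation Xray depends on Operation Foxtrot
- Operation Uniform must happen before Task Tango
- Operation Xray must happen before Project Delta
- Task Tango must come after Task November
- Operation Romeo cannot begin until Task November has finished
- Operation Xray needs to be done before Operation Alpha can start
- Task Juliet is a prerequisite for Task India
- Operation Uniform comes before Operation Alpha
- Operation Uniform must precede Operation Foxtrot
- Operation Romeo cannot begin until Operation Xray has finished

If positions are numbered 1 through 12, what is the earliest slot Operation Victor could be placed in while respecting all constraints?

9

Working backwards through the constraints from Operation Victor, its full set of required predecessors is Operation Xray, Task Whiskey, Task Juliet, Operation Uniform, Operation Foxtrot, Task India, Task November, Task Tango — 8 of them.
With 8 mandatory predecessors, the earliest Operation Victor can sit is position 8+1 = 9, and placing just those 8 first achieves it.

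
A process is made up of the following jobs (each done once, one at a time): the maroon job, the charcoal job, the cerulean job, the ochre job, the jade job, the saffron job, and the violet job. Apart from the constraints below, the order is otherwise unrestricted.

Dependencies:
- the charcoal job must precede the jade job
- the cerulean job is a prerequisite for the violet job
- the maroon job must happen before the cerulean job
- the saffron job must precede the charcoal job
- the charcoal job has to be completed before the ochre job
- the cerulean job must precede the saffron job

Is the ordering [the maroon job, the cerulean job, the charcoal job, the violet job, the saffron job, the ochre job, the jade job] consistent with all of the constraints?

The sequence places the charcoal job ahead of the saffron job.
But one of the constraints requires the saffron job before the charcoal job, so this ordering violates it.

No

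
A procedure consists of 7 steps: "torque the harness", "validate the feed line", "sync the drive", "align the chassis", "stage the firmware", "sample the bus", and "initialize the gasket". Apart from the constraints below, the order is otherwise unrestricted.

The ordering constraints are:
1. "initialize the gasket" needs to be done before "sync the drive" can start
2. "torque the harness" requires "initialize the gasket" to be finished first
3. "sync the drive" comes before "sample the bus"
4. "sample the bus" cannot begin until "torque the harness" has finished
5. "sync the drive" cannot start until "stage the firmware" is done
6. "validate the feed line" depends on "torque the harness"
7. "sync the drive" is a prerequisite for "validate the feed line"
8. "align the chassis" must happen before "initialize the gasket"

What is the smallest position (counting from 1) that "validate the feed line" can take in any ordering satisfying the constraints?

The steps that are forced before "validate the feed line", directly or transitively, are "torque the harness", "sync the drive", "align the chassis", "stage the firmware", "initialize the gasket". That's 5 steps.
With 5 mandatory predecessors, the earliest "validate the feed line" can sit is position 5+1 = 6, and placing just those 5 first achieves it.

6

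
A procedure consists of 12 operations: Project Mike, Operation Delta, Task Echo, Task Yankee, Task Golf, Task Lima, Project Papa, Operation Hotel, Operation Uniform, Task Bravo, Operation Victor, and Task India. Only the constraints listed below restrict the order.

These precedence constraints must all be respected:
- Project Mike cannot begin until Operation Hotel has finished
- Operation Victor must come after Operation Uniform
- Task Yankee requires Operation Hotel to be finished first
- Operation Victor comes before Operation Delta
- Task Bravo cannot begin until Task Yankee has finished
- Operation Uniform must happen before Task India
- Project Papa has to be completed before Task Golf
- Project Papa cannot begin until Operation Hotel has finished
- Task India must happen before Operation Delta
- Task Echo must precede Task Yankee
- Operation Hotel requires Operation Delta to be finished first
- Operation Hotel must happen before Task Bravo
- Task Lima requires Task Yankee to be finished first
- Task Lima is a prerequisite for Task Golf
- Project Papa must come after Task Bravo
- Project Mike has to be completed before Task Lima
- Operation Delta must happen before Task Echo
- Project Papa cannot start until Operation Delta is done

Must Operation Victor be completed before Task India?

No

Nothing in the constraints links Operation Victor and Task India; they are unordered relative to each other.
There exist valid orderings with Task India before Operation Victor, so Operation Victor is not required to come first.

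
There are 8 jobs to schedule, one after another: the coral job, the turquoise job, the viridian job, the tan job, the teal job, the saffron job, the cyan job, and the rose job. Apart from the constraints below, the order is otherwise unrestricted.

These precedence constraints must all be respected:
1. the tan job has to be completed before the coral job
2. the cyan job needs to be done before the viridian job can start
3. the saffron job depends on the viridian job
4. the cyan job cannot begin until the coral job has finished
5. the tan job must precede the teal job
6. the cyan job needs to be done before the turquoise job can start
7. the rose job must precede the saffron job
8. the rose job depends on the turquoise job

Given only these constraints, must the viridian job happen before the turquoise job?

The viridian job and the turquoise job are not related by any chain of constraints.
So the viridian job can come before the turquoise job or after — it is not forced.

No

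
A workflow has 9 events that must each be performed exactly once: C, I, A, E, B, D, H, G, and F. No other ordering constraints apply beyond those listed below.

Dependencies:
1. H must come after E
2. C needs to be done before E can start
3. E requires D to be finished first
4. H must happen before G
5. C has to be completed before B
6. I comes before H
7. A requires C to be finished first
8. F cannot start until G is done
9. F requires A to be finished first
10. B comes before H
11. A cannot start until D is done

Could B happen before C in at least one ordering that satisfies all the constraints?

There is a dependency chain C → B, so B always comes after C.
Hence B can never be scheduled before C.

No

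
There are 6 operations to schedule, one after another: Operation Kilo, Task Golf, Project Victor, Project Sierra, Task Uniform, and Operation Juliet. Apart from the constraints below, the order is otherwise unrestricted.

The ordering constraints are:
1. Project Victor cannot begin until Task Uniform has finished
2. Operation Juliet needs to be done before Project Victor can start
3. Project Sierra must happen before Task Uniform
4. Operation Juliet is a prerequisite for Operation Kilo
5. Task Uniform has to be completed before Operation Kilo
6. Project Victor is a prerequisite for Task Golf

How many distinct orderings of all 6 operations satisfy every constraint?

The operations with no prerequisites are Project Sierra, Operation Juliet; any of them can be placed first.
Enumerating by repeatedly choosing an available operation (one whose prerequisites are all placed) gives 9 distinct complete orderings.

9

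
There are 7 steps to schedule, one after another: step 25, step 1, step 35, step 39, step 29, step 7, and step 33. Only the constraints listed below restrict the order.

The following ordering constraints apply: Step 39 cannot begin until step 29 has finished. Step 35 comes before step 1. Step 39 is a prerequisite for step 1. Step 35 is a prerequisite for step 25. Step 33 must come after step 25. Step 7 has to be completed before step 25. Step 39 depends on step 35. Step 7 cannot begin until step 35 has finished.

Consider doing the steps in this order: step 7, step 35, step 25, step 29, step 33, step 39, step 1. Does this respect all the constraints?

Here step 35 comes after step 7.
But one of the constraints requires step 35 before step 7, so this ordering violates it.

No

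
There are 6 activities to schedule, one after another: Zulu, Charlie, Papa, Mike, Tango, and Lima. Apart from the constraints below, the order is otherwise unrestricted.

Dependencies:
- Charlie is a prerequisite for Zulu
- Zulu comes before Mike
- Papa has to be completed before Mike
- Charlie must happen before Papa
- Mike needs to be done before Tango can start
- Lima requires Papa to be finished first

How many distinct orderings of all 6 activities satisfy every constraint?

7

Charlie is the only activity with nothing required before it, so every ordering starts there.
Systematically extending each partial ordering one activity at a time and counting, there are 7 complete orderings.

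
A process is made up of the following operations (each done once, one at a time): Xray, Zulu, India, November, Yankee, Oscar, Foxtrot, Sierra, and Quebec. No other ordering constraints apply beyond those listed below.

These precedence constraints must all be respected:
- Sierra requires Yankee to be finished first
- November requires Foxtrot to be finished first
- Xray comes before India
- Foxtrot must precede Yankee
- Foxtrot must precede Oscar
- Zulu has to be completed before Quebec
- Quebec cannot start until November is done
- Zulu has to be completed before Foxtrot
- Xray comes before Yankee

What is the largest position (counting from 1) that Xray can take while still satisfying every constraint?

The operations that are forced after Xray, directly or by a chain of constraints, are India, Yankee, Sierra. That's 3 operations.
With 3 mandatory successors out of 9 operations total, the latest slot for Xray is 9−3 = 6, and it's reachable by doing all non-successors before Xray.

6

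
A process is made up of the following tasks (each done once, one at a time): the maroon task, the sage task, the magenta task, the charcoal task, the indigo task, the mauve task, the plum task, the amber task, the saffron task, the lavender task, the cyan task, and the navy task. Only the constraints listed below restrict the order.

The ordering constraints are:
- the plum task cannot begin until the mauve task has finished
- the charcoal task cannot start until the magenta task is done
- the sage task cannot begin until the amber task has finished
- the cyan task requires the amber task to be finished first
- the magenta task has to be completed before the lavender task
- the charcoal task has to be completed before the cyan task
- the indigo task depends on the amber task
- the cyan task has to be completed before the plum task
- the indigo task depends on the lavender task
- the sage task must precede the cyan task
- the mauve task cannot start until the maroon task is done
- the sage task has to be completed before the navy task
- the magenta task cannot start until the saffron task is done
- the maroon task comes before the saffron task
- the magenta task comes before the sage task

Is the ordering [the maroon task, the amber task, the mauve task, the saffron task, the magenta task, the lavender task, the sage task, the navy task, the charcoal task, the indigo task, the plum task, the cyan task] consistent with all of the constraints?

The sequence places the plum task ahead of the cyan task.
But one of the constraints requires the cyan task before the plum task, so this ordering violates it.

No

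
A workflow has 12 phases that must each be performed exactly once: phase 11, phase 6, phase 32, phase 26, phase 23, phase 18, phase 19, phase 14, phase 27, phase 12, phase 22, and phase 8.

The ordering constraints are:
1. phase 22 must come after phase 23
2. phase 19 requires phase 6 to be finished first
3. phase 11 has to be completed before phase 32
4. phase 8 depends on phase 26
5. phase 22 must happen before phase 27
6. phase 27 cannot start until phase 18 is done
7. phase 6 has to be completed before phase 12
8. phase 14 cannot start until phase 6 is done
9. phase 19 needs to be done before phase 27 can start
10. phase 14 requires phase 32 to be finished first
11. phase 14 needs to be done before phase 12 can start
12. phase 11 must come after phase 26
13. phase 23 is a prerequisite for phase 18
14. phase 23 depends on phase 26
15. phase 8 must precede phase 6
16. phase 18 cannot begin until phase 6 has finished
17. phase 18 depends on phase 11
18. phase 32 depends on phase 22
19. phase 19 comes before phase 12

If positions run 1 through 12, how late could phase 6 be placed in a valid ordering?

The phases that are forced after phase 6, directly or by a chain of constraints, are phase 18, phase 19, phase 14, phase 27, phase 12. That's 5 phases.
So at least 5 phases follow phase 6, putting phase 6 no later than position 7. That position is achievable by scheduling everything else first.

7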